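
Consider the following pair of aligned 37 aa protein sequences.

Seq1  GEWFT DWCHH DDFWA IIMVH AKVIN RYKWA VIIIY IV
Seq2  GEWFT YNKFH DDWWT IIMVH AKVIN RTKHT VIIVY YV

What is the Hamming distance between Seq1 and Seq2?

The sequences differ at positions 6 (D/Y), 7 (W/N), 8 (C/K), 9 (H/F), 13 (F/W), 15 (A/T), 27 (Y/T), 29 (W/H), 30 (A/T), 34 (I/V), 36 (I/Y).
That gives 11 mismatches out of 37 aligned sites, so the Hamming distance is 11.

11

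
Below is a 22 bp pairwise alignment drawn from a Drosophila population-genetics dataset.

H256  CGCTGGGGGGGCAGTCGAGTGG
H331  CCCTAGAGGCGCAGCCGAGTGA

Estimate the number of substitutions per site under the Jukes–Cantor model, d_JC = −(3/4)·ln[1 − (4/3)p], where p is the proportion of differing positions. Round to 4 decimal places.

Differing sites — 2:G/C; 5:G/A; 7:G/A; 10:G/C; 15:T/C; 22:G/A.
p = 6/22 = 0.272727.
d = −0.75 · ln(1 − (4/3)·0.272727) = −0.75 · ln(0.636364) = −0.75 · (-0.451985) = 0.3390.

0.3390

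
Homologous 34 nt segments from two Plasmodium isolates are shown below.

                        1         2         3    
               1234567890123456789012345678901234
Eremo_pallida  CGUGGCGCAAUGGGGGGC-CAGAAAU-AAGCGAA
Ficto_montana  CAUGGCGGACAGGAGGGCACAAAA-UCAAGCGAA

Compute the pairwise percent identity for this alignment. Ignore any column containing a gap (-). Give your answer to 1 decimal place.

80.6%

Excluding the 3 gap columns leaves 31 comparable sites.
Mismatches occur at site 2 (G↔A), site 8 (C↔G), site 10 (A↔C), site 11 (U↔A), site 14 (G↔A), site 22 (G↔A).
25 of the 31 comparable sites match, so the percent identity is 25/31 × 100 = 80.6%.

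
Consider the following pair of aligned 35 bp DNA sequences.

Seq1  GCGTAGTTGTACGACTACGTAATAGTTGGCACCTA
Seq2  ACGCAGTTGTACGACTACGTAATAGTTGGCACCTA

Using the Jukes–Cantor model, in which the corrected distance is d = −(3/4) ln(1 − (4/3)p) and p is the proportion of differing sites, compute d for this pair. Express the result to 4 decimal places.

The sequences differ at positions 1 (G/A), 4 (T/C).
p = 2/35 = 0.057143.
d = −0.75 · ln(1 − (4/3)·0.057143) = −0.75 · ln(0.923809) = −0.75 · (-0.079250) = 0.0594.

0.0594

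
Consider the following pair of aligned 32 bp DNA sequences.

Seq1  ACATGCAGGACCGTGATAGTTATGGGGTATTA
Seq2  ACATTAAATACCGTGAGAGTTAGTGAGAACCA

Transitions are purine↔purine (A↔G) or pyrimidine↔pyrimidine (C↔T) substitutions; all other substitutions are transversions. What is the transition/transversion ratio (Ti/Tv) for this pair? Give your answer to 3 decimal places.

Mismatches occur at site 5 (G↔T, transversion), site 6 (C↔A, transversion), site 8 (G↔A, transition), site 9 (G↔T, transversion), site 17 (T↔G, transversion), site 23 (T↔G, transversion), site 24 (G↔T, transversion), site 26 (G↔A, transition), site 28 (T↔A, transversion), site 30 (T↔C, transition), site 31 (T↔C, transition).
Of the 11 differences, 4 transitions and 7 transversions, so Ti/Tv = 4/7 = 0.571.

0.571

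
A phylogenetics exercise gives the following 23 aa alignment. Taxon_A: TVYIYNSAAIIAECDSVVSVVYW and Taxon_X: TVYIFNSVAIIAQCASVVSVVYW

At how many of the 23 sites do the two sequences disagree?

4

Mismatches occur at site 5 (Y→F), site 8 (A→V), site 13 (E→Q), site 15 (D→A).
That gives 4 mismatches out of 23 aligned sites, so the Hamming distance is 4.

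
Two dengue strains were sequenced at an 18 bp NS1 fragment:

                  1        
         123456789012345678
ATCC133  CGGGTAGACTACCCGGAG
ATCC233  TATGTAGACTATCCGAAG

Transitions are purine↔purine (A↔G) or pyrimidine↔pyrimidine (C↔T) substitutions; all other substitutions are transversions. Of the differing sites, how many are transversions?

1

The sequences differ at positions 1 (C/T, transition), 2 (G/A, transition), 3 (G/T, transversion), 12 (C/T, transition), 16 (G/A, transition).
Of the 5 differences, 4 transitions and 1 transversion, so the answer is 1.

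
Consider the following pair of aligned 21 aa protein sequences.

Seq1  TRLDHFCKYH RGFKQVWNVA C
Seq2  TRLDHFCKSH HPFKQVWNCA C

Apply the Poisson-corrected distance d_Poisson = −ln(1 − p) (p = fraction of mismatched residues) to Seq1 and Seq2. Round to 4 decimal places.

0.2113

Differing sites — 9:Y/S; 11:R/H; 12:G/P; 19:V/C.
p = 4/21 = 0.190476.
d = −ln(1 − 0.190476) = −ln(0.809524) = 0.2113.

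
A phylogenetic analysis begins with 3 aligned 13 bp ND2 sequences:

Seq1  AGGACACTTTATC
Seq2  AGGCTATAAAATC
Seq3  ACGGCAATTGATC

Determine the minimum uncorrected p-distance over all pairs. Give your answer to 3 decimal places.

Pairwise Hamming distances:
  Seq1 vs Seq2: 6
  Seq1 vs Seq3: 4
  Seq2 vs Seq3: 7
The smallest is 4 mismatches, between Seq1 and Seq3; p = 4/13 = 0.308.

0.308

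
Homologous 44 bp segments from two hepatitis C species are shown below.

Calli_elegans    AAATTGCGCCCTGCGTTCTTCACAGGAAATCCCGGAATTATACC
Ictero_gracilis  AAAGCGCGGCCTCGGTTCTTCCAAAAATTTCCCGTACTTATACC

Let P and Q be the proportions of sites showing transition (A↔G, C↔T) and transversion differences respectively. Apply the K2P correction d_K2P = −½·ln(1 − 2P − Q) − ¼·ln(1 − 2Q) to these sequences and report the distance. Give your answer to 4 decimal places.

Mismatches occur at site 4 (T/G, transversion), site 5 (T/C, transition), site 9 (C/G, transversion), site 13 (G/C, transversion), site 14 (C/G, transversion), site 22 (A/C, transversion), site 23 (C/A, transversion), site 25 (G/A, transition), site 26 (G/A, transition), site 28 (A/T, transversion), site 29 (A/T, transversion), site 35 (G/T, transversion), site 37 (A/C, transversion).
Of the 13 differences, 3 transitions and 10 transversions over 44 sites: P = 3/44 = 0.068182, Q = 10/44 = 0.227273.
d = −0.5·ln(0.636363) − 0.25·ln(0.545454) = −0.5·(-0.451986) − 0.25·(-0.606137) = 0.3775.

0.3775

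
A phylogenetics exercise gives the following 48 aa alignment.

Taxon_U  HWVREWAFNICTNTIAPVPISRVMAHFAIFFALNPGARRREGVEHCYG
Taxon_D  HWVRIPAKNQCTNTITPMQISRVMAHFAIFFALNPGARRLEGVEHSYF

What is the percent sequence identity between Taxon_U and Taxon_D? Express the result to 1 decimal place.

Differing sites — 5:E/I; 6:W/P; 8:F/K; 10:I/Q; 16:A/T; 18:V/M; 19:P/Q; 40:R/L; 46:C/S; 48:G/F.
38 of the 48 sites match, so the percent identity is 38/48 × 100 = 79.2%.

79.2%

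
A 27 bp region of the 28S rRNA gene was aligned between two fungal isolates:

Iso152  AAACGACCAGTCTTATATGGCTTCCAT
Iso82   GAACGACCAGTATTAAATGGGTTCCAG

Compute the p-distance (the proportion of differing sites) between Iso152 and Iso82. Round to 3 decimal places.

Differing sites — 1:A/G; 12:C/A; 16:T/A; 21:C/G; 27:T/G.
There are 5 differences over 27 sites, so p = 5/27 = 0.185.

0.185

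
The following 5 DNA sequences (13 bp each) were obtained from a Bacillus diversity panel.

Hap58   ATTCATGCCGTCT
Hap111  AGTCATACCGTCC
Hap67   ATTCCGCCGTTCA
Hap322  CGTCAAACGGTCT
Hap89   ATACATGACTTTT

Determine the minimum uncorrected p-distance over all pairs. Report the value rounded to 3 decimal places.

0.231

Pairwise Hamming distances:
  Hap58 vs Hap111: 3
  Hap58 vs Hap67: 6
  Hap58 vs Hap322: 5
  Hap58 vs Hap89: 4
  Hap111 vs Hap67: 7
  Hap111 vs Hap322: 4
  Hap111 vs Hap89: 7
  Hap67 vs Hap322: 7
  Hap67 vs Hap89: 8
  Hap322 vs Hap89: 9
The smallest is 3 mismatches, between Hap58 and Hap111; p = 3/13 = 0.231.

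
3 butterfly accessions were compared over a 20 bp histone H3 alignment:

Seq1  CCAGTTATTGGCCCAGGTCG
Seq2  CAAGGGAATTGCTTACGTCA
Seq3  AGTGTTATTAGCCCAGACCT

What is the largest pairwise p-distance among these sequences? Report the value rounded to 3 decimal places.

0.650

Pairwise Hamming distances:
  Seq1 vs Seq2: 9
  Seq1 vs Seq3: 7
  Seq2 vs Seq3: 13
The largest is 13 mismatches, between Seq2 and Seq3; p = 13/20 = 0.650.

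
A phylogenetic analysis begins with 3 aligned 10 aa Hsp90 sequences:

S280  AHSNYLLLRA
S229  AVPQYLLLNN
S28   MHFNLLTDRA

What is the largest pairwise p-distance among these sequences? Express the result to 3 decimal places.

0.900

Pairwise Hamming distances:
  S280 vs S229: 5
  S280 vs S28: 5
  S229 vs S28: 9
The largest is 9 mismatches, between S229 and S28; p = 9/10 = 0.900.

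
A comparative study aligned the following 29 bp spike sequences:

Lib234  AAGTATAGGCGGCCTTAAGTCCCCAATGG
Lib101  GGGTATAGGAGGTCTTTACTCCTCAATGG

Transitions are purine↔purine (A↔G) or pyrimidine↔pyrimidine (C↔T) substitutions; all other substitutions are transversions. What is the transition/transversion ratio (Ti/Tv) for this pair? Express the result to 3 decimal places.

1.333

Mismatches occur at site 1 (A/G, transition), site 2 (A/G, transition), site 10 (C/A, transversion), site 13 (C/T, transition), site 17 (A/T, transversion), site 19 (G/C, transversion), site 23 (C/T, transition).
Of the 7 differences, 4 transitions and 3 transversions, so Ti/Tv = 4/3 = 1.333.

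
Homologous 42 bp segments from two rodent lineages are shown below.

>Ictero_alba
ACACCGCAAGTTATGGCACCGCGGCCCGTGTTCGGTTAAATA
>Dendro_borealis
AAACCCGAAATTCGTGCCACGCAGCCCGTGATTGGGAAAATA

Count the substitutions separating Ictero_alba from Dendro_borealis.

14

Mismatches occur at site 2 (C↔A), site 6 (G↔C), site 7 (C↔G), site 10 (G↔A), site 13 (A↔C), site 14 (T↔G), site 15 (G↔T), site 18 (A↔C), site 19 (C↔A), site 23 (G↔A), site 31 (T↔A), site 33 (C↔T), site 36 (T↔G), site 37 (T↔A).
That gives 14 mismatches out of 42 aligned sites, so the Hamming distance is 14.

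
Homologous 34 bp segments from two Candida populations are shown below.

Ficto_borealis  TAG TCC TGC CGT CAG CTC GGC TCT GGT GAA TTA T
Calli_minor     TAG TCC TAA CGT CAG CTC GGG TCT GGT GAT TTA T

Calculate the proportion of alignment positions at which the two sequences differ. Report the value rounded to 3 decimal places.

Differing sites — 8:G/A; 9:C/A; 21:C/G; 30:A/T.
There are 4 differences over 34 sites, so p = 4/34 = 0.118.

0.118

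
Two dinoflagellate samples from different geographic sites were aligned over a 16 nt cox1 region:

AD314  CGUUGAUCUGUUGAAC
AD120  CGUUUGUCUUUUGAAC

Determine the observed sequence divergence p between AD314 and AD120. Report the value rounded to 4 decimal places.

Mismatches occur at site 5 (G/U), site 6 (A/G), site 10 (G/U).
There are 3 differences over 16 sites, so p = 3/16 = 0.1875.

0.1875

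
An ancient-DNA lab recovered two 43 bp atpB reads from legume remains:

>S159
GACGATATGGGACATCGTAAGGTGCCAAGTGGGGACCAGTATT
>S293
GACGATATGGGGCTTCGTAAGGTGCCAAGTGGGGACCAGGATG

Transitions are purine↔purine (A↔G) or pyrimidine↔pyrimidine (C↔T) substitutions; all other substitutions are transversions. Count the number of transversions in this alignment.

The sequences differ at positions 12 (A/G, transition), 14 (A/T, transversion), 40 (T/G, transversion), 43 (T/G, transversion).
Of the 4 differences, 1 transition and 3 transversions, so the answer is 3.

3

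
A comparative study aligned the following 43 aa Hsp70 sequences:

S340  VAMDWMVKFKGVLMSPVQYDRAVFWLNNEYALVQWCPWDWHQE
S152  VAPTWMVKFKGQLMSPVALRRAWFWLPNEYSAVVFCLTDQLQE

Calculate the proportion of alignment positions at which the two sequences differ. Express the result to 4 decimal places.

Mismatches occur at site 3 (M↔P), site 4 (D↔T), site 12 (V↔Q), site 18 (Q↔A), site 19 (Y↔L), site 20 (D↔R), site 23 (V↔W), site 27 (N↔P), site 31 (A↔S), site 32 (L↔A), site 34 (Q↔V), site 35 (W↔F), site 37 (P↔L), site 38 (W↔T), site 40 (W↔Q), site 41 (H↔L).
There are 16 differences over 43 sites, so p = 16/43 = 0.3721.

0.3721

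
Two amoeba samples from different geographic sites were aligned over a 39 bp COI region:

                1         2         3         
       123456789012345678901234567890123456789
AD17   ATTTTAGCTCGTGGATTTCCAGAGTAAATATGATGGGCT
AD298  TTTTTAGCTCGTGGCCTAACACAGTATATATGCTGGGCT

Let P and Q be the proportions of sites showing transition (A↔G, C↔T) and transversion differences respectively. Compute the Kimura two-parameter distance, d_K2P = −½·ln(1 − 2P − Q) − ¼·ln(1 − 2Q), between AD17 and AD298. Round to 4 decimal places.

The sequences differ at positions 1 (A/T, transversion), 15 (A/C, transversion), 16 (T/C, transition), 18 (T/A, transversion), 19 (C/A, transversion), 22 (G/C, transversion), 27 (A/T, transversion), 33 (A/C, transversion).
Of the 8 differences, 1 transition and 7 transversions over 39 sites: P = 1/39 = 0.025641, Q = 7/39 = 0.179487.
d = −0.5·ln(0.769231) − 0.25·ln(0.641026) = −0.5·(-0.262364) − 0.25·(-0.444685) = 0.2424.

0.2424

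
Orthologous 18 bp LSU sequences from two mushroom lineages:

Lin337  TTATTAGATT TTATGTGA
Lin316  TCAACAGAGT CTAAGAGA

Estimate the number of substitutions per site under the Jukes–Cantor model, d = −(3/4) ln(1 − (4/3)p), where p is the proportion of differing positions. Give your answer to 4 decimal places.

0.5482

Differing sites — 2:T/C; 4:T/A; 5:T/C; 9:T/G; 11:T/C; 14:T/A; 16:T/A.
p = 7/18 = 0.388889.
d = −0.75 · ln(1 − (4/3)·0.388889) = −0.75 · ln(0.481481) = −0.75 · (-0.730889) = 0.5482.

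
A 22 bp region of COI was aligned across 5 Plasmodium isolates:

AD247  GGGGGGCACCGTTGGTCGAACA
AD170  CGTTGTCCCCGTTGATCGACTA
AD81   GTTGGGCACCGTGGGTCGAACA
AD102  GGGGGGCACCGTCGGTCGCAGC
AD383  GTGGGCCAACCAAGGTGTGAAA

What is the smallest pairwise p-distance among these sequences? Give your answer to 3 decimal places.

Pairwise Hamming distances:
  AD247 vs AD170: 8
  AD247 vs AD81: 3
  AD247 vs AD102: 4
  AD247 vs AD383: 10
  AD170 vs AD81: 9
  AD170 vs AD102: 11
  AD170 vs AD383: 16
  AD81 vs AD102: 6
  AD81 vs AD383: 10
  AD102 vs AD383: 11
The smallest is 3 mismatches, between AD247 and AD81; p = 3/22 = 0.136.

0.136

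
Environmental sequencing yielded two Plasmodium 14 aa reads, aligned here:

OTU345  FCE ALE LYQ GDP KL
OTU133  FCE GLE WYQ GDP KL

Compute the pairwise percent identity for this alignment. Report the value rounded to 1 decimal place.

85.7%

The sequences differ at positions 4 (A/G), 7 (L/W).
12 of the 14 sites match, so the percent identity is 12/14 × 100 = 85.7%.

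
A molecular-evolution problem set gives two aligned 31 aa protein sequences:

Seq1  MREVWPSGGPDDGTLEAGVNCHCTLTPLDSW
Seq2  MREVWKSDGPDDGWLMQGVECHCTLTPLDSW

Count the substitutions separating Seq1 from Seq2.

6

Mismatches occur at site 6 (P→K), site 8 (G→D), site 14 (T→W), site 16 (E→M), site 17 (A→Q), site 20 (N→E).
That gives 6 mismatches out of 31 aligned sites, so the Hamming distance is 6.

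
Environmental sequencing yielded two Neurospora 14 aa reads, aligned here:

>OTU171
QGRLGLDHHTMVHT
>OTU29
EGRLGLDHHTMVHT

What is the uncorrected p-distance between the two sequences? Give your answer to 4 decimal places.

0.0714

A single mismatch occurs at site 1 (Q↔E).
There are 1 differences over 14 sites, so p = 1/14 = 0.0714.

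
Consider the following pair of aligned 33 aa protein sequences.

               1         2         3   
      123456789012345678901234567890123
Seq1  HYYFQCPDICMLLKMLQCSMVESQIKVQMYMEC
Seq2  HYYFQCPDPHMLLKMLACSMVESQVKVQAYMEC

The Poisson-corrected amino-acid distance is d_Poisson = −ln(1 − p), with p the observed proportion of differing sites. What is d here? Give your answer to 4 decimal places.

Differing sites — 9:I/P; 10:C/H; 17:Q/A; 25:I/V; 29:M/A.
p = 5/33 = 0.151515.
d = −ln(1 − 0.151515) = −ln(0.848485) = 0.1643.

0.1643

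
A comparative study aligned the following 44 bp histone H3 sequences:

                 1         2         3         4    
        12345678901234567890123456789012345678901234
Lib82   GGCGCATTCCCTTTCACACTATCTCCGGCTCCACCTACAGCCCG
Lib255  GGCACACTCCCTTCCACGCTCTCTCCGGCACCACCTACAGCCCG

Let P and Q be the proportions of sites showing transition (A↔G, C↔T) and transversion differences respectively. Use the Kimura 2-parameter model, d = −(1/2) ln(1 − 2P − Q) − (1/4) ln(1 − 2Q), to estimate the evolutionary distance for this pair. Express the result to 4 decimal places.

0.1527

Differing sites — 4:G/A (Ti); 7:T/C (Ti); 14:T/C (Ti); 18:A/G (Ti); 21:A/C (Tv); 30:T/A (Tv).
Of the 6 differences, 4 transitions and 2 transversions over 44 sites: P = 4/44 = 0.090909, Q = 2/44 = 0.045455.
d = −0.5·ln(0.772727) − 0.25·ln(0.909090) = −0.5·(-0.257829) − 0.25·(-0.095311) = 0.1527.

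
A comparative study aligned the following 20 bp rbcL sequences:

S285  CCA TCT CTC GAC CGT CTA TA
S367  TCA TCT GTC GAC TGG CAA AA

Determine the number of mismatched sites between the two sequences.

Mismatches occur at site 1 (C/T), site 7 (C/G), site 13 (C/T), site 15 (T/G), site 17 (T/A), site 19 (T/A).
That gives 6 mismatches out of 20 aligned sites, so the Hamming distance is 6.

6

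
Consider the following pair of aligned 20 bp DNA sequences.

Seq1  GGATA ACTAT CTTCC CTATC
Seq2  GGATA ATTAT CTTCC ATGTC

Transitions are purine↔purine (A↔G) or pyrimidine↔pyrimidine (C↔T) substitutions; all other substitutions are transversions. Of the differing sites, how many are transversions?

1

Mismatches occur at site 7 (C/T, transition), site 16 (C/A, transversion), site 18 (A/G, transition).
Of the 3 differences, 2 transitions and 1 transversion, so the answer is 1.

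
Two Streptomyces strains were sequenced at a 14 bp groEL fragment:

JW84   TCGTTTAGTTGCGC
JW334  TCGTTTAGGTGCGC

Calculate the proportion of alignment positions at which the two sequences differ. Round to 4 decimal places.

0.0714

A single mismatch occurs at site 9 (T↔G).
There are 1 differences over 14 sites, so p = 1/14 = 0.0714.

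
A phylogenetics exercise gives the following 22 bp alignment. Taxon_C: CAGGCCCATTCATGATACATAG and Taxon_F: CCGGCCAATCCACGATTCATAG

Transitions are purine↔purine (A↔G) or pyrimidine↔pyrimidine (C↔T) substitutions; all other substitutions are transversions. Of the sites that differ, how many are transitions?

2

Mismatches occur at site 2 (A/C, transversion), site 7 (C/A, transversion), site 10 (T/C, transition), site 13 (T/C, transition), site 17 (A/T, transversion).
Of the 5 differences, 2 transitions and 3 transversions, so the answer is 2.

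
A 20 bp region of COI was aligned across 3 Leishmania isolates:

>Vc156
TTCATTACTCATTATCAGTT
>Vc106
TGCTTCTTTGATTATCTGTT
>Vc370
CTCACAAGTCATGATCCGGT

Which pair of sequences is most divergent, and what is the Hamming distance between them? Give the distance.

11

Pairwise Hamming distances:
  Vc156 vs Vc106: 7
  Vc156 vs Vc370: 7
  Vc106 vs Vc370: 11
The largest is 11, between Vc106 and Vc370.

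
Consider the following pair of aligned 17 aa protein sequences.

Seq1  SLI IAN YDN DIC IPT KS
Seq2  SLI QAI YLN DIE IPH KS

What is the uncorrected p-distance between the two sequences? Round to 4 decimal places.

0.2941

Mismatches occur at site 4 (I↔Q), site 6 (N↔I), site 8 (D↔L), site 12 (C↔E), site 15 (T↔H).
There are 5 differences over 17 sites, so p = 5/17 = 0.2941.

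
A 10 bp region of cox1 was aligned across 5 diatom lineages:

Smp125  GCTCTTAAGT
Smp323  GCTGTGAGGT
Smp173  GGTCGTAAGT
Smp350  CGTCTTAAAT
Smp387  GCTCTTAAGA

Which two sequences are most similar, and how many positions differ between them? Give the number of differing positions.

1

Pairwise Hamming distances:
  Smp125 vs Smp323: 3
  Smp125 vs Smp173: 2
  Smp125 vs Smp350: 3
  Smp125 vs Smp387: 1
  Smp323 vs Smp173: 5
  Smp323 vs Smp350: 6
  Smp323 vs Smp387: 4
  Smp173 vs Smp350: 3
  Smp173 vs Smp387: 3
  Smp350 vs Smp387: 4
The smallest is 1, between Smp125 and Smp387.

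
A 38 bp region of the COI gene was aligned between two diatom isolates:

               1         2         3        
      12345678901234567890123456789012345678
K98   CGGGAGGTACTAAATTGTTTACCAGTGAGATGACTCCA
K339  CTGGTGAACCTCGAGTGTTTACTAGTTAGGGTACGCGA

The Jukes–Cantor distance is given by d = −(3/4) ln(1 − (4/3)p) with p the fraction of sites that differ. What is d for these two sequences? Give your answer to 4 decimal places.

Differing sites — 2:G/T; 5:A/T; 7:G/A; 8:T/A; 9:A/C; 12:A/C; 13:A/G; 15:T/G; 23:C/T; 27:G/T; 30:A/G; 31:T/G; 32:G/T; 35:T/G; 37:C/G.
p = 15/38 = 0.394737.
d = −0.75 · ln(1 − (4/3)·0.394737) = −0.75 · ln(0.473684) = −0.75 · (-0.747215) = 0.5604.

0.5604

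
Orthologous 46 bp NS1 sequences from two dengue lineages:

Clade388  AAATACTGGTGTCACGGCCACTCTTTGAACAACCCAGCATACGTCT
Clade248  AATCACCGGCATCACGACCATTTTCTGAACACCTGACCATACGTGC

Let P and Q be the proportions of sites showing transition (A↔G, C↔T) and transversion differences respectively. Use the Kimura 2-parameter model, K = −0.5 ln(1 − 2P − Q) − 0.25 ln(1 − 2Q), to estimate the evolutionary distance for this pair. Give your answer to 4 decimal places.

The sequences differ at positions 3 (A/T, transversion), 4 (T/C, transition), 7 (T/C, transition), 10 (T/C, transition), 11 (G/A, transition), 17 (G/A, transition), 21 (C/T, transition), 23 (C/T, transition), 25 (T/C, transition), 32 (A/C, transversion), 34 (C/T, transition), 35 (C/G, transversion), 37 (G/C, transversion), 45 (C/G, transversion), 46 (T/C, transition).
Of the 15 differences, 10 transitions and 5 transversions over 46 sites: P = 10/46 = 0.217391, Q = 5/46 = 0.108696.
d = −0.5·ln(0.456522) − 0.25·ln(0.782608) = −0.5·(-0.784118) − 0.25·(-0.245123) = 0.4533.

0.4533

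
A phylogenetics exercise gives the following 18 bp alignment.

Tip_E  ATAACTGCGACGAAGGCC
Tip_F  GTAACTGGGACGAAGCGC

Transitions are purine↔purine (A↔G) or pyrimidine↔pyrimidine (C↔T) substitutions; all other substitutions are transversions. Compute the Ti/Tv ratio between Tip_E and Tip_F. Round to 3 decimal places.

Mismatches occur at site 1 (A→G, transition), site 8 (C→G, transversion), site 16 (G→C, transversion), site 17 (C→G, transversion).
Of the 4 differences, 1 transition and 3 transversions, so Ti/Tv = 1/3 = 0.333.

0.333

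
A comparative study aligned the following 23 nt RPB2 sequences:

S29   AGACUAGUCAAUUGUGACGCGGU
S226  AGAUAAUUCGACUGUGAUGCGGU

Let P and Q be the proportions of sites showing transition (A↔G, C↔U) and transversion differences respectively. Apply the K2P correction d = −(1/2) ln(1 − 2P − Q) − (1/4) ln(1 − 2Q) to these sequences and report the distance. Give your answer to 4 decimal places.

Mismatches occur at site 4 (C→U, transition), site 5 (U→A, transversion), site 7 (G→U, transversion), site 10 (A→G, transition), site 12 (U→C, transition), site 18 (C→U, transition).
Of the 6 differences, 4 transitions and 2 transversions over 23 sites: P = 4/23 = 0.173913, Q = 2/23 = 0.086957.
d = −0.5·ln(0.565217) − 0.25·ln(0.826086) = −0.5·(-0.570546) − 0.25·(-0.191056) = 0.3330.

0.3330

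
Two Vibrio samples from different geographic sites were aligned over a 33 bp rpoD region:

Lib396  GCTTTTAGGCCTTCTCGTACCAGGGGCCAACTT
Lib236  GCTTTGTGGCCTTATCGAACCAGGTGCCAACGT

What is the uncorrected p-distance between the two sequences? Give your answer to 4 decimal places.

The sequences differ at positions 6 (T/G), 7 (A/T), 14 (C/A), 18 (T/A), 25 (G/T), 32 (T/G).
There are 6 differences over 33 sites, so p = 6/33 = 0.1818.

0.1818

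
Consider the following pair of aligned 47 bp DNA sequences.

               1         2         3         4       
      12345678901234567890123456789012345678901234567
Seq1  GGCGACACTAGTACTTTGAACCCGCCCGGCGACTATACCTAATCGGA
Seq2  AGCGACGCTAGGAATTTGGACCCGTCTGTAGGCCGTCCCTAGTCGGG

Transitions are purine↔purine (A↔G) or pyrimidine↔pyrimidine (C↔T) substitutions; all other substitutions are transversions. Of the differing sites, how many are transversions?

Differing sites — 1:G/A (Ti); 7:A/G (Ti); 12:T/G (Tv); 14:C/A (Tv); 19:A/G (Ti); 25:C/T (Ti); 27:C/T (Ti); 29:G/T (Tv); 30:C/A (Tv); 32:A/G (Ti); 34:T/C (Ti); 35:A/G (Ti); 37:A/C (Tv); 42:A/G (Ti); 47:A/G (Ti).
Of the 15 differences, 10 transitions and 5 transversions, so the answer is 5.

5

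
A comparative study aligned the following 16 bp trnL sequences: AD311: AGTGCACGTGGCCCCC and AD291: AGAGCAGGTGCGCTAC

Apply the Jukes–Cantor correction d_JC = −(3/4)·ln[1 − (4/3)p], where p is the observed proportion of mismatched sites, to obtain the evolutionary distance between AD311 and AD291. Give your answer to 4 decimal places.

0.5199

Differing sites — 3:T/A; 7:C/G; 11:G/C; 12:C/G; 14:C/T; 15:C/A.
p = 6/16 = 0.375000.
d = −0.75 · ln(1 − (4/3)·0.375000) = −0.75 · ln(0.500000) = −0.75 · (-0.693147) = 0.5199.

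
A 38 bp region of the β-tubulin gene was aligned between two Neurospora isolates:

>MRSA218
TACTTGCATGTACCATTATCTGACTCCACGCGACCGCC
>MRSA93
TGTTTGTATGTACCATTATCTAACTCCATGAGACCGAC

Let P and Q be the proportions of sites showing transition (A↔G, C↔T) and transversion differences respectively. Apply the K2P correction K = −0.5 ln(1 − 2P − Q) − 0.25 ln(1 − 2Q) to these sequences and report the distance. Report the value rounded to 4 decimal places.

Differing sites — 2:A/G (Ti); 3:C/T (Ti); 7:C/T (Ti); 22:G/A (Ti); 29:C/T (Ti); 31:C/A (Tv); 37:C/A (Tv).
Of the 7 differences, 5 transitions and 2 transversions over 38 sites: P = 5/38 = 0.131579, Q = 2/38 = 0.052632.
d = −0.5·ln(0.684210) − 0.25·ln(0.894736) = −0.5·(-0.379490) − 0.25·(-0.111227) = 0.2176.

0.2176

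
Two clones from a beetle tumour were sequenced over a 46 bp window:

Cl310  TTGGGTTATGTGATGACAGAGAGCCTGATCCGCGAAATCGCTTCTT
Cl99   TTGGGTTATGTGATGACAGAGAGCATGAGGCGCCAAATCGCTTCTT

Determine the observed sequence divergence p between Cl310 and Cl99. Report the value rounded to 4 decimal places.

Differing sites — 25:C/A; 29:T/G; 30:C/G; 34:G/C.
There are 4 differences over 46 sites, so p = 4/46 = 0.0870.

0.0870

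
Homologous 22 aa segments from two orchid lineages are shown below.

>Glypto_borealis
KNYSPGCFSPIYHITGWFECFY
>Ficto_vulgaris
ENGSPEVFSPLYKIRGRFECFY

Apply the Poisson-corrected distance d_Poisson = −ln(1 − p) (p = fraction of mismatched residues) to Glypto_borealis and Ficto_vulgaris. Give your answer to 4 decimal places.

0.4520

The sequences differ at positions 1 (K/E), 3 (Y/G), 6 (G/E), 7 (C/V), 11 (I/L), 13 (H/K), 15 (T/R), 17 (W/R).
p = 8/22 = 0.363636.
d = −ln(1 − 0.363636) = −ln(0.636364) = 0.4520.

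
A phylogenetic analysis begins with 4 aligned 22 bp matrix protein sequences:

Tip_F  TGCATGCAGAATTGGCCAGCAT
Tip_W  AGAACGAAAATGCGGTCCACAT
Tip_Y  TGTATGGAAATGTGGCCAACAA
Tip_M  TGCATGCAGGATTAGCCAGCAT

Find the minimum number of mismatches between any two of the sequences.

Pairwise Hamming distances:
  Tip_F vs Tip_W: 11
  Tip_F vs Tip_Y: 7
  Tip_F vs Tip_M: 2
  Tip_W vs Tip_Y: 8
  Tip_W vs Tip_M: 13
  Tip_Y vs Tip_M: 9
The smallest is 2, between Tip_F and Tip_M.

2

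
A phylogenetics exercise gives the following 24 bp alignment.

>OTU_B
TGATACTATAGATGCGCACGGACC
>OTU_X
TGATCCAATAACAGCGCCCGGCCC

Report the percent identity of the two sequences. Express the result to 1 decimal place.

The sequences differ at positions 5 (A/C), 7 (T/A), 11 (G/A), 12 (A/C), 13 (T/A), 18 (A/C), 22 (A/C).
17 of the 24 sites match, so the percent identity is 17/24 × 100 = 70.8%.

70.8%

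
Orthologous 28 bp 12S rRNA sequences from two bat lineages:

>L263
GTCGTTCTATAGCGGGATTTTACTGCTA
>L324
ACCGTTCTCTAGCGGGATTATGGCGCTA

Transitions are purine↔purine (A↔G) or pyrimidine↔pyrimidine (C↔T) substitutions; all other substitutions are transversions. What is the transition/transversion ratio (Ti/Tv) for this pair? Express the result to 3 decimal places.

The sequences differ at positions 1 (G/A, transition), 2 (T/C, transition), 9 (A/C, transversion), 20 (T/A, transversion), 22 (A/G, transition), 23 (C/G, transversion), 24 (T/C, transition).
Of the 7 differences, 4 transitions and 3 transversions, so Ti/Tv = 4/3 = 1.333.

1.333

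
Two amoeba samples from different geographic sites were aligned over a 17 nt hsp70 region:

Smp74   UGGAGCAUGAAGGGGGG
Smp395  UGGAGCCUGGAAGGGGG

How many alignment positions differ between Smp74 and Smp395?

3

The sequences differ at positions 7 (A/C), 10 (A/G), 12 (G/A).
That gives 3 mismatches out of 17 aligned sites, so the Hamming distance is 3.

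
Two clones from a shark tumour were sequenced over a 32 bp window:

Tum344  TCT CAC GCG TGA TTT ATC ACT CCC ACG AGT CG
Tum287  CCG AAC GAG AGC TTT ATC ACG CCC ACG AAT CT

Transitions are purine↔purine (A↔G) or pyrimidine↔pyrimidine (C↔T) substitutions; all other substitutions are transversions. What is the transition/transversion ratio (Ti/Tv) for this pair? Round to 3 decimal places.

0.286

Mismatches occur at site 1 (T/C, transition), site 3 (T/G, transversion), site 4 (C/A, transversion), site 8 (C/A, transversion), site 10 (T/A, transversion), site 12 (A/C, transversion), site 21 (T/G, transversion), site 29 (G/A, transition), site 32 (G/T, transversion).
Of the 9 differences, 2 transitions and 7 transversions, so Ti/Tv = 2/7 = 0.286.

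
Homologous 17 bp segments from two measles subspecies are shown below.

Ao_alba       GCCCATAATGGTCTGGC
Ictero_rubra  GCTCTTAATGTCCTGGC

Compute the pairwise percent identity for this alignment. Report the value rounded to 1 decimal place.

76.5%

Mismatches occur at site 3 (C→T), site 5 (A→T), site 11 (G→T), site 12 (T→C).
13 of the 17 sites match, so the percent identity is 13/17 × 100 = 76.5%.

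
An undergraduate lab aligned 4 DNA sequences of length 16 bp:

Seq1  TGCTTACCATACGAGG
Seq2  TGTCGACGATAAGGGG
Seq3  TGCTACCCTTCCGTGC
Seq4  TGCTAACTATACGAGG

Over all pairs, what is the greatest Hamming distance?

10

Pairwise Hamming distances:
  Seq1 vs Seq2: 6
  Seq1 vs Seq3: 6
  Seq1 vs Seq4: 2
  Seq2 vs Seq3: 10
  Seq2 vs Seq4: 6
  Seq3 vs Seq4: 6
The largest is 10, between Seq2 and Seq3.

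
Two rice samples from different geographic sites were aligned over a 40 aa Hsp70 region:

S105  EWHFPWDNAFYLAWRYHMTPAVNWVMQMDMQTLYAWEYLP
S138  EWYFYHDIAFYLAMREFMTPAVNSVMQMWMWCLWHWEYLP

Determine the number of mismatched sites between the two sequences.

13

Differing sites — 3:H/Y; 5:P/Y; 6:W/H; 8:N/I; 14:W/M; 16:Y/E; 17:H/F; 24:W/S; 29:D/W; 31:Q/W; 32:T/C; 34:Y/W; 35:A/H.
That gives 13 mismatches out of 40 aligned sites, so the Hamming distance is 13.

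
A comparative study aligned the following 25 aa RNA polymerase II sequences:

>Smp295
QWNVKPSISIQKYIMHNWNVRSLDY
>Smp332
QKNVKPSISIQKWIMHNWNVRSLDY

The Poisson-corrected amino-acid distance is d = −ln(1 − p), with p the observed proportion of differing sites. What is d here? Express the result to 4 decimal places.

Mismatches occur at site 2 (W→K), site 13 (Y→W).
p = 2/25 = 0.080000.
d = −ln(1 − 0.080000) = −ln(0.920000) = 0.0834.

0.0834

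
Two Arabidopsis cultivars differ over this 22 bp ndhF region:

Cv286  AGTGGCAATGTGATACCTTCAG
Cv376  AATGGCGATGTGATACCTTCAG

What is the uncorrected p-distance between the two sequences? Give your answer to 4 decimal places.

The sequences differ at positions 2 (G/A), 7 (A/G).
There are 2 differences over 22 sites, so p = 2/22 = 0.0909.

0.0909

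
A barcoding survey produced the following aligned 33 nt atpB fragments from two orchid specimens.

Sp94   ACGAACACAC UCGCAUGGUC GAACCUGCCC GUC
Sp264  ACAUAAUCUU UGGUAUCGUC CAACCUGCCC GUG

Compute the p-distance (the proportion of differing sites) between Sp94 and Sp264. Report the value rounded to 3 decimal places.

Mismatches occur at site 3 (G→A), site 4 (A→U), site 6 (C→A), site 7 (A→U), site 9 (A→U), site 10 (C→U), site 12 (C→G), site 14 (C→U), site 17 (G→C), site 21 (G→C), site 33 (C→G).
There are 11 differences over 33 sites, so p = 11/33 = 0.333.

0.333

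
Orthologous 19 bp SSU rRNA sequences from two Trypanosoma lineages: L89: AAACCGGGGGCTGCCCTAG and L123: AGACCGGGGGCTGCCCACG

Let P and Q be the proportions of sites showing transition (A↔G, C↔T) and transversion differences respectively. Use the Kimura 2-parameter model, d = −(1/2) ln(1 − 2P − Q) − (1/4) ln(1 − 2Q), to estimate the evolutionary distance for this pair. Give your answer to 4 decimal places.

0.1773

Mismatches occur at site 2 (A↔G, transition), site 17 (T↔A, transversion), site 18 (A↔C, transversion).
Of the 3 differences, 1 transition and 2 transversions over 19 sites: P = 1/19 = 0.052632, Q = 2/19 = 0.105263.
d = −0.5·ln(0.789473) − 0.25·ln(0.789474) = −0.5·(-0.236390) − 0.25·(-0.236388) = 0.1773.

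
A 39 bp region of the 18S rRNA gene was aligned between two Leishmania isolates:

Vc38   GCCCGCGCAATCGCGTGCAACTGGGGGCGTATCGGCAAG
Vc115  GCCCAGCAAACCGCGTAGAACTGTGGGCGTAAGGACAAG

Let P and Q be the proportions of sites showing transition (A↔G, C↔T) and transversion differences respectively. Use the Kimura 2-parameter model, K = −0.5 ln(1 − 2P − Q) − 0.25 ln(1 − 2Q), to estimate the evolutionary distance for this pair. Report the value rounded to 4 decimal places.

0.3539

Differing sites — 5:G/A (Ti); 6:C/G (Tv); 7:G/C (Tv); 8:C/A (Tv); 11:T/C (Ti); 17:G/A (Ti); 18:C/G (Tv); 24:G/T (Tv); 32:T/A (Tv); 33:C/G (Tv); 35:G/A (Ti).
Of the 11 differences, 4 transitions and 7 transversions over 39 sites: P = 4/39 = 0.102564, Q = 7/39 = 0.179487.
d = −0.5·ln(0.615385) − 0.25·ln(0.641026) = −0.5·(-0.485507) − 0.25·(-0.444685) = 0.3539.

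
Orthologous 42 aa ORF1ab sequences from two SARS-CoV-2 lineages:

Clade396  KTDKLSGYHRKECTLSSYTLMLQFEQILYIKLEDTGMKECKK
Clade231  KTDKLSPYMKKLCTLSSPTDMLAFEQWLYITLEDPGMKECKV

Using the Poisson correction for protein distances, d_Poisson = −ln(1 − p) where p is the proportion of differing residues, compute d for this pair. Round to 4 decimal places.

0.3037

Mismatches occur at site 7 (G/P), site 9 (H/M), site 10 (R/K), site 12 (E/L), site 18 (Y/P), site 20 (L/D), site 23 (Q/A), site 27 (I/W), site 31 (K/T), site 35 (T/P), site 42 (K/V).
p = 11/42 = 0.261905.
d = −ln(1 − 0.261905) = −ln(0.738095) = 0.3037.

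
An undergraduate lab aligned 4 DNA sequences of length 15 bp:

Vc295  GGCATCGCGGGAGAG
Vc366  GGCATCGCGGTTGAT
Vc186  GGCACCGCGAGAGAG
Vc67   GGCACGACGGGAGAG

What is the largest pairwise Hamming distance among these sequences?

6

Pairwise Hamming distances:
  Vc295 vs Vc366: 3
  Vc295 vs Vc186: 2
  Vc295 vs Vc67: 3
  Vc366 vs Vc186: 5
  Vc366 vs Vc67: 6
  Vc186 vs Vc67: 3
The largest is 6, between Vc366 and Vc67.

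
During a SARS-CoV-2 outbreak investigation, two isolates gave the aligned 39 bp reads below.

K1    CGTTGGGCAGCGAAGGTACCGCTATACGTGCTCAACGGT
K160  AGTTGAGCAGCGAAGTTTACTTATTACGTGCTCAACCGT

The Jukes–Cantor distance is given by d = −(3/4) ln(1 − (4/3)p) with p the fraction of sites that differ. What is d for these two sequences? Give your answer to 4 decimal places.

Mismatches occur at site 1 (C→A), site 6 (G→A), site 16 (G→T), site 18 (A→T), site 19 (C→A), site 21 (G→T), site 22 (C→T), site 23 (T→A), site 24 (A→T), site 37 (G→C).
p = 10/39 = 0.256410.
d = −0.75 · ln(1 − (4/3)·0.256410) = −0.75 · ln(0.658120) = −0.75 · (-0.418368) = 0.3138.

0.3138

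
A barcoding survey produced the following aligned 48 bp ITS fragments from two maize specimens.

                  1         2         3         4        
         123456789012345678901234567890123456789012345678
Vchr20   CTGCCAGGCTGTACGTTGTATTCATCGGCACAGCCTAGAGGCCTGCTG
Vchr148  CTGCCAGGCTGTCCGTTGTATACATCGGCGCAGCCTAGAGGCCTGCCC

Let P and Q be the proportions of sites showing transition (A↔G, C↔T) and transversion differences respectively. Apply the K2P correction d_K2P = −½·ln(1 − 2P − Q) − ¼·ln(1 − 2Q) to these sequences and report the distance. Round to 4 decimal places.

The sequences differ at positions 13 (A/C, transversion), 22 (T/A, transversion), 30 (A/G, transition), 47 (T/C, transition), 48 (G/C, transversion).
Of the 5 differences, 2 transitions and 3 transversions over 48 sites: P = 2/48 = 0.041667, Q = 3/48 = 0.062500.
d = −0.5·ln(0.854166) − 0.25·ln(0.875000) = −0.5·(-0.157630) − 0.25·(-0.133531) = 0.1122.

0.1122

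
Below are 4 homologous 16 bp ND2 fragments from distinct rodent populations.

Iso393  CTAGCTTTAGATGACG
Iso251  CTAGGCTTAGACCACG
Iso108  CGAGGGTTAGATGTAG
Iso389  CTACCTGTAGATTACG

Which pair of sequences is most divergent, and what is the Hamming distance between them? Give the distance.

Pairwise Hamming distances:
  Iso393 vs Iso251: 4
  Iso393 vs Iso108: 5
  Iso393 vs Iso389: 3
  Iso251 vs Iso108: 6
  Iso251 vs Iso389: 6
  Iso108 vs Iso389: 8
The largest is 8, between Iso108 and Iso389.

8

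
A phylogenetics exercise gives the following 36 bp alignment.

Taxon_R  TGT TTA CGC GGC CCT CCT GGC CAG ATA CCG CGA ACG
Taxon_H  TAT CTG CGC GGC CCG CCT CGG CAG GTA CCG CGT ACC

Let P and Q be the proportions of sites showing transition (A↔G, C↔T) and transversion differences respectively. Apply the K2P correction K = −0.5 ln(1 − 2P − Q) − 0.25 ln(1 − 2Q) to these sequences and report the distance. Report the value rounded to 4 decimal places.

The sequences differ at positions 2 (G/A, transition), 4 (T/C, transition), 6 (A/G, transition), 15 (T/G, transversion), 19 (G/C, transversion), 21 (C/G, transversion), 25 (A/G, transition), 33 (A/T, transversion), 36 (G/C, transversion).
Of the 9 differences, 4 transitions and 5 transversions over 36 sites: P = 4/36 = 0.111111, Q = 5/36 = 0.138889.
d = −0.5·ln(0.638889) − 0.25·ln(0.722222) = −0.5·(-0.448025) − 0.25·(-0.325423) = 0.3054.

0.3054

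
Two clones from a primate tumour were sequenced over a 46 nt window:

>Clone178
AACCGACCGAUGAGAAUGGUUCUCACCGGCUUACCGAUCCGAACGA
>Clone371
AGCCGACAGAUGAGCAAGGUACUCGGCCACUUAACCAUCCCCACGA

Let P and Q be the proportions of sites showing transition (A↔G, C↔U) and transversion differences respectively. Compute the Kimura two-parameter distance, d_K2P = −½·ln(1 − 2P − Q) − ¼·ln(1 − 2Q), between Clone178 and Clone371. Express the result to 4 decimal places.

Mismatches occur at site 2 (A↔G, transition), site 8 (C↔A, transversion), site 15 (A↔C, transversion), site 17 (U↔A, transversion), site 21 (U↔A, transversion), site 25 (A↔G, transition), site 26 (C↔G, transversion), site 28 (G↔C, transversion), site 29 (G↔A, transition), site 34 (C↔A, transversion), site 36 (G↔C, transversion), site 41 (G↔C, transversion), site 42 (A↔C, transversion).
Of the 13 differences, 3 transitions and 10 transversions over 46 sites: P = 3/46 = 0.065217, Q = 10/46 = 0.217391.
d = −0.5·ln(0.652175) − 0.25·ln(0.565218) = −0.5·(-0.427442) − 0.25·(-0.570544) = 0.3564.

0.3564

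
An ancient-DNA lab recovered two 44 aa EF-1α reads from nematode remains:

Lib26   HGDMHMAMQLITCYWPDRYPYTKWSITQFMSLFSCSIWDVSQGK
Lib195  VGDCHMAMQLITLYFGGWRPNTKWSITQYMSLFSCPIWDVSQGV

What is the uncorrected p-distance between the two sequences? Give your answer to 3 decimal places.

0.273

Differing sites — 1:H/V; 4:M/C; 13:C/L; 15:W/F; 16:P/G; 17:D/G; 18:R/W; 19:Y/R; 21:Y/N; 29:F/Y; 36:S/P; 44:K/V.
There are 12 differences over 44 sites, so p = 12/44 = 0.273.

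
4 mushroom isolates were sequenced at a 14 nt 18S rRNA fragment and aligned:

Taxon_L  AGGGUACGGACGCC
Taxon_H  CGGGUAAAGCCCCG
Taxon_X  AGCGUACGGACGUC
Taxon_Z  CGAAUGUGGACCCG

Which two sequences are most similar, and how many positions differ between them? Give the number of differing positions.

Pairwise Hamming distances:
  Taxon_L vs Taxon_H: 6
  Taxon_L vs Taxon_X: 2
  Taxon_L vs Taxon_Z: 7
  Taxon_H vs Taxon_X: 8
  Taxon_H vs Taxon_Z: 6
  Taxon_X vs Taxon_Z: 8
The smallest is 2, between Taxon_L and Taxon_X.

2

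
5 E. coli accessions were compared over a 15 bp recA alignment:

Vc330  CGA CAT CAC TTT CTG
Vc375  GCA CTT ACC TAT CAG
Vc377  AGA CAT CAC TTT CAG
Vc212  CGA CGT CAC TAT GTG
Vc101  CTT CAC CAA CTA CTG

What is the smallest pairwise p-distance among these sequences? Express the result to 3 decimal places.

Pairwise Hamming distances:
  Vc330 vs Vc375: 7
  Vc330 vs Vc377: 2
  Vc330 vs Vc212: 3
  Vc330 vs Vc101: 6
  Vc375 vs Vc377: 6
  Vc375 vs Vc212: 7
  Vc375 vs Vc101: 12
  Vc377 vs Vc212: 5
  Vc377 vs Vc101: 8
  Vc212 vs Vc101: 9
The smallest is 2 mismatches, between Vc330 and Vc377; p = 2/15 = 0.133.

0.133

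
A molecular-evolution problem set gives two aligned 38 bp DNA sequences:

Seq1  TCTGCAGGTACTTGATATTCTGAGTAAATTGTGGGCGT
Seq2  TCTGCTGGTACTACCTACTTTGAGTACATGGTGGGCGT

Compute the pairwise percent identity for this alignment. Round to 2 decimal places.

78.95%

Mismatches occur at site 6 (A↔T), site 13 (T↔A), site 14 (G↔C), site 15 (A↔C), site 18 (T↔C), site 20 (C↔T), site 27 (A↔C), site 30 (T↔G).
30 of the 38 sites match, so the percent identity is 30/38 × 100 = 78.95%.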